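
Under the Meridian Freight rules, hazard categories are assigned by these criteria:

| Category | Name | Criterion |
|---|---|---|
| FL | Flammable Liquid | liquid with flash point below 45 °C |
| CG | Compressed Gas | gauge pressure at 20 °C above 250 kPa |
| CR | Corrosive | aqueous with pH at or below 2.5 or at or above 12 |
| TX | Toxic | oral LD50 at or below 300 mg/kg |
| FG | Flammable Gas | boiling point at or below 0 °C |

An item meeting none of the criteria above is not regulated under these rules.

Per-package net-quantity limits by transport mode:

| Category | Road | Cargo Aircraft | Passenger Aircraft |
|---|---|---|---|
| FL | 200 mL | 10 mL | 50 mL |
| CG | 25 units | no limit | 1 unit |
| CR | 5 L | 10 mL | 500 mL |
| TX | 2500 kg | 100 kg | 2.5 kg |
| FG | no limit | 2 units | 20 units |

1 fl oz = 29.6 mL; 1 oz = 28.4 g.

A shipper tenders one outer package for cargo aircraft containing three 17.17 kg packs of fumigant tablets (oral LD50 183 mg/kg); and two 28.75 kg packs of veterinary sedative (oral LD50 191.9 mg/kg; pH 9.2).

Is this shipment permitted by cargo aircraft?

No

The fumigant tablets have oral LD50 183 mg/kg, which is ≤ 300 mg/kg, so they are Category TX (Toxic).
The veterinary sedative has oral LD50 191.9 mg/kg, which is ≤ 300 mg/kg, so it is Category TX (Toxic).
Total Category TX: (three 17.17 kg packs = 51.51 kg) + (two 28.75 kg packs = 57.5 kg) = 109.01 kg.
That exceeds the Category TX cargo aircraft limit of 100 kg.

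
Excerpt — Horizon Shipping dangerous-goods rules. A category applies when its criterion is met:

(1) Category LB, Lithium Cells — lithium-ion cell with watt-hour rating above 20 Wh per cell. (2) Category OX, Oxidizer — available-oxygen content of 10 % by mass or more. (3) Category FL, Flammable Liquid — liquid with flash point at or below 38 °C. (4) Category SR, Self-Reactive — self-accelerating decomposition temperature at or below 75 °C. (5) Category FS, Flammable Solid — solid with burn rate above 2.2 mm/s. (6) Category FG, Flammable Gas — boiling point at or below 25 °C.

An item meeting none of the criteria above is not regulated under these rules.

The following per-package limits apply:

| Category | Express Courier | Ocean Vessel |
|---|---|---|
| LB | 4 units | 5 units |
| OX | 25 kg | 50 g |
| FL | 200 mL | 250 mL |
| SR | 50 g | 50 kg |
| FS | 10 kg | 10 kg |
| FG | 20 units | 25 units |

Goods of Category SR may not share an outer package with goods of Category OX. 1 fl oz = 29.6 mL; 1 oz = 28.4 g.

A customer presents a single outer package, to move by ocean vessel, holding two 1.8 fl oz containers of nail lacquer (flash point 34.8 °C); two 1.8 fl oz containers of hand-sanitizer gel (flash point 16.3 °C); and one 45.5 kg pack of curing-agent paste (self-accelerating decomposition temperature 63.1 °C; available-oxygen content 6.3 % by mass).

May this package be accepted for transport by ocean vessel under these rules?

Nail lacquer: flash point 34.8 °C ≤ 38 °C → Category FL (Flammable Liquid).
Hand-sanitizer gel: flash point 16.3 °C ≤ 38 °C → Category FL (Flammable Liquid).
The curing-agent paste has self-accelerating decomposition temperature 63.1 °C, which is ≤ 75 °C, so it is Category SR (Self-Reactive).
Category SR quantity: 45.5 kg.
That is within the Category SR ocean vessel limit of 50 kg.
Category FL net quantity: (two 1.8 fl oz containers = 106.56 mL) + (two 1.8 fl oz containers = 106.56 mL) = 213.12 mL.
213.12 mL is within the ocean vessel limit of 250 mL for Category FL.
The segregation rule (Category SR with Category OX) does not apply to Category SR with Category FL.
Every hazard category is within its ocean vessel limit and no segregation rule is violated.

Yes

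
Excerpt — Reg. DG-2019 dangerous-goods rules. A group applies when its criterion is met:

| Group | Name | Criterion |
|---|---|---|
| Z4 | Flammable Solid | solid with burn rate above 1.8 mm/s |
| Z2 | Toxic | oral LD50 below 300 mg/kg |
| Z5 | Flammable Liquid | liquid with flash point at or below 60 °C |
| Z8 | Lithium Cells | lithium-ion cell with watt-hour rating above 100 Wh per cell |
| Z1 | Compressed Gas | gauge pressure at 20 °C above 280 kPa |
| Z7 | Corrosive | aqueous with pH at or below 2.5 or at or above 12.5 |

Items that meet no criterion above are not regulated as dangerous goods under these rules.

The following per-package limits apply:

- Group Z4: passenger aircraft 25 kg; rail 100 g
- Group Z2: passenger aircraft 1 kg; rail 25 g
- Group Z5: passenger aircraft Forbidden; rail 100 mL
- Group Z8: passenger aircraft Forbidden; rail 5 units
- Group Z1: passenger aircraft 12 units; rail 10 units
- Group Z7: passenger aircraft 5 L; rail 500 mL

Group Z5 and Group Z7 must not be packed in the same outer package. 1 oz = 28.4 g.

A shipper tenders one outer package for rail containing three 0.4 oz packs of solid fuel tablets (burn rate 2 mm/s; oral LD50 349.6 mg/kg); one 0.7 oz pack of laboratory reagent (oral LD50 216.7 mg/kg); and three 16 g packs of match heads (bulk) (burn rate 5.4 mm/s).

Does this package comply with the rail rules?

The solid fuel tablets have burn rate 2 mm/s, which is > 1.8 mm/s, so they are Group Z4 (Flammable Solid).
Laboratory reagent: oral LD50 216.7 mg/kg < 300 mg/kg → Group Z2 (Toxic).
Match heads (bulk): burn rate 5.4 mm/s > 1.8 mm/s → Group Z4 (Flammable Solid).
Total Group Z4: (three 0.4 oz packs = 34.08 g) + (three 16 g packs = 48 g) = 82.08 g.
That is within the Group Z4 rail limit of 100 g.
Group Z2 quantity: one 0.7 oz pack = 19.88 g.
That is within the Group Z2 rail limit of 25 g.
The segregation rule (Group Z5 with Group Z7) does not apply to Group Z4 with Group Z2.
Every hazard group is within its rail limit and no segregation rule is violated.

Yes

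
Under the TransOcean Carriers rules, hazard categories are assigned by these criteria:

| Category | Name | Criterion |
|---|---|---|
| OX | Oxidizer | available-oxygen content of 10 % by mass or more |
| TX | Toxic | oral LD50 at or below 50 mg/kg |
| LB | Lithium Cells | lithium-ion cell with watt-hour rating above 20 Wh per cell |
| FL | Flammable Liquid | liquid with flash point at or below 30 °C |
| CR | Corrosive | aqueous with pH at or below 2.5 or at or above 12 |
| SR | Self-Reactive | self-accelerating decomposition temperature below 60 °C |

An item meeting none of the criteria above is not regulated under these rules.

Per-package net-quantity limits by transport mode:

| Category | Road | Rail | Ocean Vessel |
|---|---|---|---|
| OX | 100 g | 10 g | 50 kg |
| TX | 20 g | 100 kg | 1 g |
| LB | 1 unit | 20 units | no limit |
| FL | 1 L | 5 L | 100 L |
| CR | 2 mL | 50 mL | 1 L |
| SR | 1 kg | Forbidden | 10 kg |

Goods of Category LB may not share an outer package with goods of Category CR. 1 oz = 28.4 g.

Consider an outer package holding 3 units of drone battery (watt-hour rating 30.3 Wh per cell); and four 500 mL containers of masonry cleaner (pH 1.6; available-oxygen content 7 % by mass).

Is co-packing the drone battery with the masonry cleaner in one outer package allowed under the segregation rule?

No

The drone battery has watt-hour rating 30.3 Wh per cell, which is > 20 Wh per cell, so it is Category LB (Lithium Cells).
Masonry cleaner: pH 1.6 ≤ 2.5 → Category CR (Corrosive).
Category LB and Category CR may not share an outer package.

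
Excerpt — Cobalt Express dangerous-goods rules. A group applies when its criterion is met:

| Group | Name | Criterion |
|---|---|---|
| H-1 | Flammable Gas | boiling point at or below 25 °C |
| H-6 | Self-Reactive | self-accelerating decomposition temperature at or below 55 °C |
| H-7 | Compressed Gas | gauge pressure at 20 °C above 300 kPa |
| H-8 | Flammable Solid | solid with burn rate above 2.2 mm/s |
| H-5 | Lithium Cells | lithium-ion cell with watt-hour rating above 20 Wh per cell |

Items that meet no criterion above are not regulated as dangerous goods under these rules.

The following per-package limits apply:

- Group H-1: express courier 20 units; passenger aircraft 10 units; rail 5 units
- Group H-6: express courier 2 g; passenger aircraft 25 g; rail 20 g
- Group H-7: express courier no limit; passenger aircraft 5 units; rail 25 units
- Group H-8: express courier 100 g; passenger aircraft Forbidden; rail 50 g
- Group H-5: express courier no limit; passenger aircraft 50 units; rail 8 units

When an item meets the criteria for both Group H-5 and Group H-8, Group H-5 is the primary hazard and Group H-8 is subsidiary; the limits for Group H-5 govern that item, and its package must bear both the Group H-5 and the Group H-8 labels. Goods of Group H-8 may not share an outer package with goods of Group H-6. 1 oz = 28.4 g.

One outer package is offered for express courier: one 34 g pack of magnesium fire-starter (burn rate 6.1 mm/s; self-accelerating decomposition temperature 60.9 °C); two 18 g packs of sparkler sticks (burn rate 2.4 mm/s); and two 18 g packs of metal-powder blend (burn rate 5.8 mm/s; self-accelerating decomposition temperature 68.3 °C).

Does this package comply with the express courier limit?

No

Magnesium fire-starter: burn rate 6.1 mm/s > 2.2 mm/s → Group H-8 (Flammable Solid).
The sparkler sticks have burn rate 2.4 mm/s, which is > 2.2 mm/s, so they are Group H-8 (Flammable Solid).
With burn rate 5.8 mm/s (> 2.2 mm/s), the metal-powder blend falls in Group H-8.
Group H-8 net quantity: 34 g + (two 18 g packs = 36 g) + (two 18 g packs = 36 g) = 106 g.
106 g > 100 g (express courier limit, Group H-8) — over the limit.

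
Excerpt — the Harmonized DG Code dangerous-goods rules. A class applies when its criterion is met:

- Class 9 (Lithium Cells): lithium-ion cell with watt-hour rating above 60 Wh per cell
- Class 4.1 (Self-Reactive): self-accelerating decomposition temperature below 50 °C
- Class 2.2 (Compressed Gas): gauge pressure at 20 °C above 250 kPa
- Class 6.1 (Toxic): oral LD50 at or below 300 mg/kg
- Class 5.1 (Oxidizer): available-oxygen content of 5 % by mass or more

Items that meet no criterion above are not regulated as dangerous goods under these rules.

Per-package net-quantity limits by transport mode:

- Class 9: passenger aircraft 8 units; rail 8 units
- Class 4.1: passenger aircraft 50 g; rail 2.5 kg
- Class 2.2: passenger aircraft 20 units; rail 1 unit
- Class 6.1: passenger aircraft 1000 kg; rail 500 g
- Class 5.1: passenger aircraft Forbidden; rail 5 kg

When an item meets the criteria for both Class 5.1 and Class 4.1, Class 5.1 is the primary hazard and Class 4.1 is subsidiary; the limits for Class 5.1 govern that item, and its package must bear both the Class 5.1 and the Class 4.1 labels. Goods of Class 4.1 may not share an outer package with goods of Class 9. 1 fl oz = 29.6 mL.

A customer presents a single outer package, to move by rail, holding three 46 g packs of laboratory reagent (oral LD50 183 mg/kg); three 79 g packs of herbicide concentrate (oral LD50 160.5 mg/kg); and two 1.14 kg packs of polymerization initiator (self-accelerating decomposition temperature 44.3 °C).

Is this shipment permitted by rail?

With oral LD50 183 mg/kg (≤ 300 mg/kg), the laboratory reagent falls in Class 6.1.
The herbicide concentrate has oral LD50 160.5 mg/kg, which is ≤ 300 mg/kg, so it is Class 6.1 (Toxic).
Polymerization initiator: self-accelerating decomposition temperature 44.3 °C < 50 °C → Class 4.1 (Self-Reactive).
Class 4.1 quantity: two 1.14 kg packs = 2.28 kg.
That is within the Class 4.1 rail limit of 2.5 kg.
Class 6.1 net quantity: (three 46 g packs = 138 g) + (three 79 g packs = 237 g) = 375 g.
375 g is within the rail limit of 500 g for Class 6.1.
The segregation rule (Class 4.1 with Class 9) does not apply to Class 4.1 with Class 6.1.
Every hazard class is within its rail limit and no segregation rule is violated.

Yes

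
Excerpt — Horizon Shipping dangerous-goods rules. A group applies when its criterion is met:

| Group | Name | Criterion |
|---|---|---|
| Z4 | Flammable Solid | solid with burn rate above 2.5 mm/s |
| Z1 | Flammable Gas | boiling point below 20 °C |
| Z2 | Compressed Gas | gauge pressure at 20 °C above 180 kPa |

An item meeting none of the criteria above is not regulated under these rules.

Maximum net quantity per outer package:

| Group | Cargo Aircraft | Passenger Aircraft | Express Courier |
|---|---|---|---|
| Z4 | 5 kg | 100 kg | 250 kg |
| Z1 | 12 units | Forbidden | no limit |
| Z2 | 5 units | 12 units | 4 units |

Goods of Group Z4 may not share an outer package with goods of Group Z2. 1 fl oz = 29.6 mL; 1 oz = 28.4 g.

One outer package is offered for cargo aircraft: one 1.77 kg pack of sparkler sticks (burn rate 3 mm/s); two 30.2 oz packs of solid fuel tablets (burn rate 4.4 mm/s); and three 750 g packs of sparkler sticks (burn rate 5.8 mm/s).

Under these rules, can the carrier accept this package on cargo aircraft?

No

Burn rate 3 mm/s meets the Group Z4 criterion (Flammable Solid), so the sparkler sticks are Group Z4.
With burn rate 4.4 mm/s (> 2.5 mm/s), the solid fuel tablets fall in Group Z4.
Burn rate 5.8 mm/s meets the Group Z4 criterion (Flammable Solid), so the sparkler sticks are Group Z4.
Group Z4 net quantity: 1.77 kg + (two 30.2 oz packs = 1715.36 g) + (three 750 g packs = 2.25 kg) = 5735.36 g.
5735.36 g exceeds the cargo aircraft limit of 5 kg for Group Z4.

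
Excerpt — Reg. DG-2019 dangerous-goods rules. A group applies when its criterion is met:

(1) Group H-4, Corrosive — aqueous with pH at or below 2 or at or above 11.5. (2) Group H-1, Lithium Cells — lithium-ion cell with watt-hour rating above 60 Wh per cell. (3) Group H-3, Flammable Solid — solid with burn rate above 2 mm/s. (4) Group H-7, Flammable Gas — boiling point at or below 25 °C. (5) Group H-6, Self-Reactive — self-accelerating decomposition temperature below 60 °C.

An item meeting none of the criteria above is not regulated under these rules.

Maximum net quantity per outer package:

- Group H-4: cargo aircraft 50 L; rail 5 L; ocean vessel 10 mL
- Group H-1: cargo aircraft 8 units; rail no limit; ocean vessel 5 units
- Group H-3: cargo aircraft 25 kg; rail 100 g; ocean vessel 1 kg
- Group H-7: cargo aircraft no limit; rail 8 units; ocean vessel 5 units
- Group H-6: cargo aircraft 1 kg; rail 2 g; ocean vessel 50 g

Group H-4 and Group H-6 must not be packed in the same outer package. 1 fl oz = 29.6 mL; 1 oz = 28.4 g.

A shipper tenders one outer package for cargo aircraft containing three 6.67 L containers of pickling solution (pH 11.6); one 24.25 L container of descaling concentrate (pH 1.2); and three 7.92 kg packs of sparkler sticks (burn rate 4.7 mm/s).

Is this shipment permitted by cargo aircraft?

Yes

pH 11.6 meets the Group H-4 criterion (Corrosive), so the pickling solution is Group H-4.
pH 1.2 meets the Group H-4 criterion (Corrosive), so the descaling concentrate is Group H-4.
Burn rate 4.7 mm/s meets the Group H-3 criterion (Flammable Solid), so the sparkler sticks are Group H-3.
Total Group H-4: (three 6.67 L containers = 20.01 L) + 24.25 L = 44.26 L.
44.26 L ≤ 50 L (cargo aircraft limit, Group H-4) — within limit.
Group H-3 quantity: three 7.92 kg packs = 23.76 kg.
23.76 kg is within the cargo aircraft limit of 25 kg for Group H-3.
The segregation rule (Group H-4 with Group H-6) does not apply to Group H-4 with Group H-3.
Every hazard group is within its cargo aircraft limit and no segregation rule is violated.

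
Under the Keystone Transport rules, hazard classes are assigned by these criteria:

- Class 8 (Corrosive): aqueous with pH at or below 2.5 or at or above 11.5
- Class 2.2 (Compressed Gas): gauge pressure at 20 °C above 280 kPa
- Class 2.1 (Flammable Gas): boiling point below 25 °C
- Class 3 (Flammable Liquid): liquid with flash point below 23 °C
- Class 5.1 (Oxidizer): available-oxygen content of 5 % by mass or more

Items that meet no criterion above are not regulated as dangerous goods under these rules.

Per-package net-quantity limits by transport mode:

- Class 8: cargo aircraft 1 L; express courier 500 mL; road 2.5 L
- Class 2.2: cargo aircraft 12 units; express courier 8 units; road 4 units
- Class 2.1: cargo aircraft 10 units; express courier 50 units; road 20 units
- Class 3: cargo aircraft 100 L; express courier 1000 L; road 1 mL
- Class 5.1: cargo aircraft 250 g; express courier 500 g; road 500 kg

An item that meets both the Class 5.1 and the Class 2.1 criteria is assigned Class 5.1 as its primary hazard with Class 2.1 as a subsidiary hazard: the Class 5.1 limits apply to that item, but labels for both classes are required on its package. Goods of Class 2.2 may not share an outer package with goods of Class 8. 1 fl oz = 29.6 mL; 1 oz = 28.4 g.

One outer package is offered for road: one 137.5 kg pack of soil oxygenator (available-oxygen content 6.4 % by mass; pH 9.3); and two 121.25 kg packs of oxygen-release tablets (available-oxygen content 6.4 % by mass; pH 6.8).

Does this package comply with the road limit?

Yes

The soil oxygenator has available-oxygen content 6.4 % by mass, which is ≥ 5 % by mass, so it is Class 5.1 (Oxidizer).
The oxygen-release tablets have available-oxygen content 6.4 % by mass, which is ≥ 5 % by mass, so they are Class 5.1 (Oxidizer).
Total Class 5.1: 137.5 kg + (two 121.25 kg packs = 242.5 kg) = 380 kg.
380 kg ≤ 500 kg (road limit, Class 5.1) — within limit.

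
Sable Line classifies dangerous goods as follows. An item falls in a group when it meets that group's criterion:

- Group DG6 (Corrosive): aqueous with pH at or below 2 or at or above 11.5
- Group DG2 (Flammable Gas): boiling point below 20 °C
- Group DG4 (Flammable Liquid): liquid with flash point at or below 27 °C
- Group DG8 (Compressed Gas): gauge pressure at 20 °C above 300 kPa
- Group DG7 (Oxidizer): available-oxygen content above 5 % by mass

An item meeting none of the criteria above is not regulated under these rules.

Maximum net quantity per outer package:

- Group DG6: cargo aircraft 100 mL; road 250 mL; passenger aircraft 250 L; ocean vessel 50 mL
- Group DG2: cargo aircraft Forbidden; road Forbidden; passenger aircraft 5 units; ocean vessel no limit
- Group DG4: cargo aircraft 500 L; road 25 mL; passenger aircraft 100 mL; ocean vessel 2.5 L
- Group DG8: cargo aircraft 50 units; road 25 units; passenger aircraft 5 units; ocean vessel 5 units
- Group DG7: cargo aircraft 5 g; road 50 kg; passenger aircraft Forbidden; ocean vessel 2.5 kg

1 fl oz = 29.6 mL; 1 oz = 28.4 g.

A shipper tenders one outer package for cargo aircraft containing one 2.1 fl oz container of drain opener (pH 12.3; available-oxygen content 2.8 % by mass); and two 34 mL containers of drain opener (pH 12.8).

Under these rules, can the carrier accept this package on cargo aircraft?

No

Drain opener: pH 12.3 ≥ 11.5 → Group DG6 (Corrosive).
The drain opener has pH 12.8, which is ≥ 11.5, so it is Group DG6 (Corrosive).
Total Group DG6: (one 2.1 fl oz container = 62.16 mL) + (two 34 mL containers = 68 mL) = 130.16 mL.
130.16 mL exceeds the cargo aircraft limit of 100 mL for Group DG6.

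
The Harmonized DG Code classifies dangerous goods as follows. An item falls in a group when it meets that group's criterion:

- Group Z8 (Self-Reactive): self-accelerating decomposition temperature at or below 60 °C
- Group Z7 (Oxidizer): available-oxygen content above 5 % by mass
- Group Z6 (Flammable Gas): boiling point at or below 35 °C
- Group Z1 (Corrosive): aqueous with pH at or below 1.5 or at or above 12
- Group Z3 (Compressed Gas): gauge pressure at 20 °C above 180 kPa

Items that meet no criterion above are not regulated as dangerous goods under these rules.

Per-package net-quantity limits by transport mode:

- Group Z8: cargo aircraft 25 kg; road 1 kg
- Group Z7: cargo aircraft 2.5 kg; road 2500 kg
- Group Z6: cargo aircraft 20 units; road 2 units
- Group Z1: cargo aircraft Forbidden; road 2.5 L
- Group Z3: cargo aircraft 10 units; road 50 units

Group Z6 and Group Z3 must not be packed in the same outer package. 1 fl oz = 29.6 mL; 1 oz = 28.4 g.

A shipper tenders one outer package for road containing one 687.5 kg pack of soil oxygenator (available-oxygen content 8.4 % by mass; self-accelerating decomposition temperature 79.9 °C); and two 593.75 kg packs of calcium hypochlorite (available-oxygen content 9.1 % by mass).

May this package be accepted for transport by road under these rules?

Yes

With available-oxygen content 8.4 % by mass (> 5 % by mass), the soil oxygenator falls in Group Z7.
With available-oxygen content 9.1 % by mass (> 5 % by mass), the calcium hypochlorite falls in Group Z7.
Group Z7 net quantity: 687.5 kg + (two 593.75 kg packs = 1187.5 kg) = 1875 kg.
1875 kg ≤ 2500 kg (road limit, Group Z7) — within limit.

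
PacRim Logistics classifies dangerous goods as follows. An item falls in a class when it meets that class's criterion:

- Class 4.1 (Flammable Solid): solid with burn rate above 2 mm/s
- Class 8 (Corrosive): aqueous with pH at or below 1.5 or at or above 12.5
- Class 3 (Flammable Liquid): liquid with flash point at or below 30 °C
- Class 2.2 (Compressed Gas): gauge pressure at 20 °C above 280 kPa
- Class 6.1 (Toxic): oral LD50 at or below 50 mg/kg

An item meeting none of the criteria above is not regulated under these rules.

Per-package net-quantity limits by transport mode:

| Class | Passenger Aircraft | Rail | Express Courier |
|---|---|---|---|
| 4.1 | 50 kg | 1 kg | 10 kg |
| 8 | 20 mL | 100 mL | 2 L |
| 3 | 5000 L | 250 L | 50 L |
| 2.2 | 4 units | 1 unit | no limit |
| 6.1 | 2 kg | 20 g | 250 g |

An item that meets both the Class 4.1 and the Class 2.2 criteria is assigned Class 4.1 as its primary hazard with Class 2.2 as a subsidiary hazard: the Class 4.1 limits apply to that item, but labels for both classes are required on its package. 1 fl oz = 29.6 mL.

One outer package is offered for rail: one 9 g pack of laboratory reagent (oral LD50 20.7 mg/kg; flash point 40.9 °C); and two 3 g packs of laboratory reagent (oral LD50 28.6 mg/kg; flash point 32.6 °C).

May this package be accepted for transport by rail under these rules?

Yes

Oral LD50 20.7 mg/kg meets the Class 6.1 criterion (Toxic), so the laboratory reagent is Class 6.1.
Oral LD50 28.6 mg/kg meets the Class 6.1 criterion (Toxic), so the laboratory reagent is Class 6.1.
Total Class 6.1: 9 g + (two 3 g packs = 6 g) = 15 g.
15 g ≤ 20 g (rail limit, Class 6.1) — within limit.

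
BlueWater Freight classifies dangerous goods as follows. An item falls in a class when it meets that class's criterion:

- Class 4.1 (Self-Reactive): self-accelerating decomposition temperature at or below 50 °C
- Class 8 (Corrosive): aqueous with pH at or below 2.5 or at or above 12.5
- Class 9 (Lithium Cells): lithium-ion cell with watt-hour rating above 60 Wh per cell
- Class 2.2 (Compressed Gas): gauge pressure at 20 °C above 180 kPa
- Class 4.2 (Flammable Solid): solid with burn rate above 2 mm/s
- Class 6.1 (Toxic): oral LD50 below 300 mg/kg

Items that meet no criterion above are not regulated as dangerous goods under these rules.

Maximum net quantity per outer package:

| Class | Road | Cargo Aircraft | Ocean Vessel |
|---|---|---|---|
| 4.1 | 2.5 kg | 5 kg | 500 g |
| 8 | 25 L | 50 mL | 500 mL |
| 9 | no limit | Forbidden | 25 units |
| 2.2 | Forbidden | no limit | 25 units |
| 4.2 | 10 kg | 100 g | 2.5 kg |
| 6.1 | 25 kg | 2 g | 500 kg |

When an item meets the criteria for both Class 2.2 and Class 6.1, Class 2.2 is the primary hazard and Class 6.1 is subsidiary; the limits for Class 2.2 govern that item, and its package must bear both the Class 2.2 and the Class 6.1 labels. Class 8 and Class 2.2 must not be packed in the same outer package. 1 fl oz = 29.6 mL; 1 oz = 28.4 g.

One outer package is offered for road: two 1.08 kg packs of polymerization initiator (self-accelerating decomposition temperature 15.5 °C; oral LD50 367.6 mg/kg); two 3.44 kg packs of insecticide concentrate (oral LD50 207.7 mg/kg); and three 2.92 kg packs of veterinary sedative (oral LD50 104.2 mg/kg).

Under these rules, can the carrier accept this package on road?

Yes

Polymerization initiator: self-accelerating decomposition temperature 15.5 °C ≤ 50 °C → Class 4.1 (Self-Reactive).
Oral LD50 207.7 mg/kg meets the Class 6.1 criterion (Toxic), so the insecticide concentrate is Class 6.1.
Veterinary sedative: oral LD50 104.2 mg/kg < 300 mg/kg → Class 6.1 (Toxic).
Total Class 6.1: (two 3.44 kg packs = 6.88 kg) + (three 2.92 kg packs = 8.76 kg) = 15.64 kg.
15.64 kg ≤ 25 kg (road limit, Class 6.1) — within limit.
Class 4.1 quantity: two 1.08 kg packs = 2.16 kg.
That is within the Class 4.1 road limit of 2.5 kg.
The segregation rule (Class 8 with Class 2.2) does not apply to Class 6.1 with Class 4.1.
Every hazard class is within its road limit and no segregation rule is violated.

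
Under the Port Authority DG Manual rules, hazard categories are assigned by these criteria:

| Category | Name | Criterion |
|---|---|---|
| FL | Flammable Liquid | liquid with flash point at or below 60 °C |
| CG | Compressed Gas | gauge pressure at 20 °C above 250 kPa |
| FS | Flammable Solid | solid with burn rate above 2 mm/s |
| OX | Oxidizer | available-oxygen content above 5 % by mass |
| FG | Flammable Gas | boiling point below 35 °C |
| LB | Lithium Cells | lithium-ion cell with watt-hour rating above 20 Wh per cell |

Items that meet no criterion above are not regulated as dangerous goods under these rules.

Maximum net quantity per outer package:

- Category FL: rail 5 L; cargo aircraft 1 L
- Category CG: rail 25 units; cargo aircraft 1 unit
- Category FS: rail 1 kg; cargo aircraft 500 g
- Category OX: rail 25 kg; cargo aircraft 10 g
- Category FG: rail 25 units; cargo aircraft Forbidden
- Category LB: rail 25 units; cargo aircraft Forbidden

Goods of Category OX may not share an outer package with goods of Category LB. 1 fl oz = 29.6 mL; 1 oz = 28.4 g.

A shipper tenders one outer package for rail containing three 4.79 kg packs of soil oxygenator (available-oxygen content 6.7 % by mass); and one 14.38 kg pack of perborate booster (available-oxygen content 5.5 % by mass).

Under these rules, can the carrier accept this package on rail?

Available-oxygen content 6.7 % by mass meets the Category OX criterion (Oxidizer), so the soil oxygenator is Category OX.
The perborate booster has available-oxygen content 5.5 % by mass, which is > 5 % by mass, so it is Category OX (Oxidizer).
Total Category OX: (three 4.79 kg packs = 14.37 kg) + 14.38 kg = 28.75 kg.
28.75 kg exceeds the rail limit of 25 kg for Category OX.

No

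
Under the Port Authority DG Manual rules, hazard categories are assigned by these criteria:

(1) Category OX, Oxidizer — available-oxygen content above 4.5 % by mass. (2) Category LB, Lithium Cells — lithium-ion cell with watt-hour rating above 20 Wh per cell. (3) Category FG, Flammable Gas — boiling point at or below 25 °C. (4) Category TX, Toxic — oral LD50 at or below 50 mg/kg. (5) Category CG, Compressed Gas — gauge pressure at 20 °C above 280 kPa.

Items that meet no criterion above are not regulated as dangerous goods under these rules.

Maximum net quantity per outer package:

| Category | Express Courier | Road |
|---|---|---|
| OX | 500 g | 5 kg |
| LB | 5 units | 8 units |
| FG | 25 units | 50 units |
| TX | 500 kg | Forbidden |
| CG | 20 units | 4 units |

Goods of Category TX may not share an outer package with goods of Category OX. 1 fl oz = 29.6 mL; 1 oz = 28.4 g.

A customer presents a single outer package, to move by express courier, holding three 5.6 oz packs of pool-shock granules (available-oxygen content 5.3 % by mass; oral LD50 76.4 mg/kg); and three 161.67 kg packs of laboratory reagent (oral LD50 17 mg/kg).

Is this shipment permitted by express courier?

Available-oxygen content 5.3 % by mass meets the Category OX criterion (Oxidizer), so the pool-shock granules are Category OX.
With oral LD50 17 mg/kg (≤ 50 mg/kg), the laboratory reagent falls in Category TX.
Category TX quantity: three 161.67 kg packs = 485.01 kg.
485.01 kg ≤ 500 kg (express courier limit, Category TX) — within limit.
Category OX quantity: three 5.6 oz packs = 477.12 g.
477.12 g ≤ 500 g (express courier limit, Category OX) — within limit.
Category TX and Category OX may not share an outer package.

No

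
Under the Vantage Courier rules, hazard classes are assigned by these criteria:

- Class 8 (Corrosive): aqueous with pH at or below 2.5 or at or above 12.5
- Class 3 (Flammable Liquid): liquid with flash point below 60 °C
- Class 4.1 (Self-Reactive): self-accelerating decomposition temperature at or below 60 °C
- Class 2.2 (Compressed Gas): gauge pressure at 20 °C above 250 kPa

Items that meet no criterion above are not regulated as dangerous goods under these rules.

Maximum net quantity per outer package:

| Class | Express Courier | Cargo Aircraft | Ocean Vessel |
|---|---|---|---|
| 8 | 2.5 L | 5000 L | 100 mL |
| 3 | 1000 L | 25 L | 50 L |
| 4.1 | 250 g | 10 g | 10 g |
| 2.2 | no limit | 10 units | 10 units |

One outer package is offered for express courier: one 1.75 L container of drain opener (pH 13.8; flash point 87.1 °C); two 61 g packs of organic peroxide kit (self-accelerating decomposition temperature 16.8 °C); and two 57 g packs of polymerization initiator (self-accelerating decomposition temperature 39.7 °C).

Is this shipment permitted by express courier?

With pH 13.8 (≥ 12.5), the drain opener falls in Class 8.
The organic peroxide kit has self-accelerating decomposition temperature 16.8 °C, which is ≤ 60 °C, so it is Class 4.1 (Self-Reactive).
With self-accelerating decomposition temperature 39.7 °C (≤ 60 °C), the polymerization initiator falls in Class 4.1.
Class 4.1 net quantity: (two 61 g packs = 122 g) + (two 57 g packs = 114 g) = 236 g.
236 g is within the express courier limit of 250 g for Class 4.1.
Class 8 quantity: 1.75 L.
1.75 L is within the express courier limit of 2.5 L for Class 8.
Every hazard class is within its express courier limit and no segregation rule is violated.

Yes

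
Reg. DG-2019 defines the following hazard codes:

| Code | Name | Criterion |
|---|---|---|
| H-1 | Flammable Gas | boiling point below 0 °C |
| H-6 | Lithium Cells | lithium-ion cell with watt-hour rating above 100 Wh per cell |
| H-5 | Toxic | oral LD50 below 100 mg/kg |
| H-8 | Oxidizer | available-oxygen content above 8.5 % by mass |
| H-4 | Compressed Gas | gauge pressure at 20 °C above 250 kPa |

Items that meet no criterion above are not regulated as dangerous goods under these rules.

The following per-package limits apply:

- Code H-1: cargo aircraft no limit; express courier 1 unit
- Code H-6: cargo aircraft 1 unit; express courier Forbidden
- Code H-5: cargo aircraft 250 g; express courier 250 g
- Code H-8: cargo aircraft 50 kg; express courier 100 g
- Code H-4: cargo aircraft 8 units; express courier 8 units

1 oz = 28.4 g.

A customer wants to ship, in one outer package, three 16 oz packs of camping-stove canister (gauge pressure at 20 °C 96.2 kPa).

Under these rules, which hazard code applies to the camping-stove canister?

gauge pressure at 20 °C 96.2 kPa is not above 250 kPa, so Code H-4 does not apply.
No criterion is met, so the item is not regulated.

Not regulated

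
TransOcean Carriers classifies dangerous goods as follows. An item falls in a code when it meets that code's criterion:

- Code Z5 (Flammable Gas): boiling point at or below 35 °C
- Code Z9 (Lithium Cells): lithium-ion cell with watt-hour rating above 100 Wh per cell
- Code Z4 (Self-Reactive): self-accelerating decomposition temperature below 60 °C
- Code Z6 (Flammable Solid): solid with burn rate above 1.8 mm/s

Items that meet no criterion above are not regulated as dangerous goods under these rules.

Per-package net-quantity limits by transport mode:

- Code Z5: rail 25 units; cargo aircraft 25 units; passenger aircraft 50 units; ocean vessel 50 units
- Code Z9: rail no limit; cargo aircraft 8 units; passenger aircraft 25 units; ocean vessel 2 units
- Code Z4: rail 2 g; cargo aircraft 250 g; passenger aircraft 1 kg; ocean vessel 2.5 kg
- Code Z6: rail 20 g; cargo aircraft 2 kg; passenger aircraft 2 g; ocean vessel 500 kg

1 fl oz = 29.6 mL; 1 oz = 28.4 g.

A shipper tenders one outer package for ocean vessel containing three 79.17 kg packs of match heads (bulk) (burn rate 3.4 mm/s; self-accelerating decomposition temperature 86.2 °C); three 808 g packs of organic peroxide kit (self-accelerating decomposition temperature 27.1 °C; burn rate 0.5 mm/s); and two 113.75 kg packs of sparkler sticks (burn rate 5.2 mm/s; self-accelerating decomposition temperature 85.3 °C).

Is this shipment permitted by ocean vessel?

Yes

The match heads (bulk) have burn rate 3.4 mm/s, which is > 1.8 mm/s, so they are Code Z6 (Flammable Solid).
The organic peroxide kit has self-accelerating decomposition temperature 27.1 °C, which is < 60 °C, so it is Code Z4 (Self-Reactive).
Burn rate 5.2 mm/s meets the Code Z6 criterion (Flammable Solid), so the sparkler sticks are Code Z6.
Code Z4 quantity: three 808 g packs = 2.424 kg.
2.424 kg ≤ 2.5 kg (ocean vessel limit, Code Z4) — within limit.
Total Code Z6: (three 79.17 kg packs = 237.51 kg) + (two 113.75 kg packs = 227.5 kg) = 465.01 kg.
465.01 kg is within the ocean vessel limit of 500 kg for Code Z6.
Every hazard code is within its ocean vessel limit and no segregation rule is violated.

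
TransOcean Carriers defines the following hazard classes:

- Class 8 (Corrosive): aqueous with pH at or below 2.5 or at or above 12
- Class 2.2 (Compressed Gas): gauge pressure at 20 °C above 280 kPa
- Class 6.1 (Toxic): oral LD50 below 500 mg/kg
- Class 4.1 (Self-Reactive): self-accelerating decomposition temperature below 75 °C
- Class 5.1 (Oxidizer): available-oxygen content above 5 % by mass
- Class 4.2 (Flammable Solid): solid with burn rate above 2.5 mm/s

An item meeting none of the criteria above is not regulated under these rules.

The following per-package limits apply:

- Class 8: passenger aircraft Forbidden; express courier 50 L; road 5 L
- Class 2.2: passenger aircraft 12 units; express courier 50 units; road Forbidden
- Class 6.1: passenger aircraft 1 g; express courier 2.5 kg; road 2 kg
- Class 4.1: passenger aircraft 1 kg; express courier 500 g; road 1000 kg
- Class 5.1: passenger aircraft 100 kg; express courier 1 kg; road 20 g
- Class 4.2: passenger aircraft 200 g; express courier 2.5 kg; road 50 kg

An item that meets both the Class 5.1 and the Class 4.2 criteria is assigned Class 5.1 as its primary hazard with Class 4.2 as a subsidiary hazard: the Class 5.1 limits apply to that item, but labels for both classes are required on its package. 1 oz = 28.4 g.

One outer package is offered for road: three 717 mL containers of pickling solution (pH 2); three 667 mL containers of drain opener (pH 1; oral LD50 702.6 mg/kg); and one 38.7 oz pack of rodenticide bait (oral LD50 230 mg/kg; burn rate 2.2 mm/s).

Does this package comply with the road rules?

Yes

pH 2 meets the Class 8 criterion (Corrosive), so the pickling solution is Class 8.
The drain opener has pH 1, which is ≤ 2.5, so it is Class 8 (Corrosive).
Rodenticide bait: oral LD50 230 mg/kg < 500 mg/kg → Class 6.1 (Toxic).
Class 6.1 quantity: one 38.7 oz pack = 1099.08 g.
That is within the Class 6.1 road limit of 2 kg.
Total Class 8: (three 717 mL containers = 2.151 L) + (three 667 mL containers = 2.001 L) = 4.152 L.
4.152 L is within the road limit of 5 L for Class 8.
Every hazard class is within its road limit and no segregation rule is violated.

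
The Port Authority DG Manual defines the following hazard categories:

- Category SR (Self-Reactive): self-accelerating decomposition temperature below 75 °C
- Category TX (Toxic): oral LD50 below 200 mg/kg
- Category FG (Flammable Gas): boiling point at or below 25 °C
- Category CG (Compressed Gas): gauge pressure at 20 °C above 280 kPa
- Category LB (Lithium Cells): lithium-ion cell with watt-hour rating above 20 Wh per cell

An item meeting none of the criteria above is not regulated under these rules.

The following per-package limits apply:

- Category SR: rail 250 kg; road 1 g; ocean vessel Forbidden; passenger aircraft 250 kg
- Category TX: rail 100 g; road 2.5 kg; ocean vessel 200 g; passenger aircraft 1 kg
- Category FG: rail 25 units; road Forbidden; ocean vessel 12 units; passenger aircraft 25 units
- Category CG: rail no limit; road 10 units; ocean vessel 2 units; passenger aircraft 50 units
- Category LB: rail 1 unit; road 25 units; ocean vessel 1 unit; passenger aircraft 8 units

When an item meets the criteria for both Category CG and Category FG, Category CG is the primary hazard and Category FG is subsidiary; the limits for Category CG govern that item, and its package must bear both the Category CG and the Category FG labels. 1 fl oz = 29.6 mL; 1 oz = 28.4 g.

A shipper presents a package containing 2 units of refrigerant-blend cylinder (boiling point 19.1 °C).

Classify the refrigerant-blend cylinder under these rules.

Boiling point 19.1 °C meets the Category FG criterion (Flammable Gas), so the refrigerant-blend cylinder is Category FG.

Category FG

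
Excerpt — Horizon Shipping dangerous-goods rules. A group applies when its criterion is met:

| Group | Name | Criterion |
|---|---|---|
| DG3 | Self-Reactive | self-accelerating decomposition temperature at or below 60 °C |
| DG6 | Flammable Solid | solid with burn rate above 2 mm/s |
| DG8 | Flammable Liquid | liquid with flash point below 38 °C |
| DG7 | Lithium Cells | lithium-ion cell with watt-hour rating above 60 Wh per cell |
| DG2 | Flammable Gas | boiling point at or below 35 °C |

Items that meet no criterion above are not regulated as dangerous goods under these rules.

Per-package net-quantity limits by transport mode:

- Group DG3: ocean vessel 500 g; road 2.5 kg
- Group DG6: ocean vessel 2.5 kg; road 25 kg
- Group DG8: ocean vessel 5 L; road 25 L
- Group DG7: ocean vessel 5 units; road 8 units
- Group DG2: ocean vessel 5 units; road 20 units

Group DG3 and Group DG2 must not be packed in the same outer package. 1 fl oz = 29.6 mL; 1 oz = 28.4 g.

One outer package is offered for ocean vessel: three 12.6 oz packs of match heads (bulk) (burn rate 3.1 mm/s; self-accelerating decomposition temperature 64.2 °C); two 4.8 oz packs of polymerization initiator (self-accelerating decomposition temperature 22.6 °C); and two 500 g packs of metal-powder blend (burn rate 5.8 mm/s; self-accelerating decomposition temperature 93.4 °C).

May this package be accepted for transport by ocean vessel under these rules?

Yes

Burn rate 3.1 mm/s meets the Group DG6 criterion (Flammable Solid), so the match heads (bulk) are Group DG6.
With self-accelerating decomposition temperature 22.6 °C (≤ 60 °C), the polymerization initiator falls in Group DG3.
Metal-powder blend: burn rate 5.8 mm/s > 2 mm/s → Group DG6 (Flammable Solid).
Group DG3 quantity: two 4.8 oz packs = 272.64 g.
272.64 g is within the ocean vessel limit of 500 g for Group DG3.
Group DG6 net quantity: (three 12.6 oz packs = 1073.52 g) + (two 500 g packs = 1 kg) = 2073.52 g.
2073.52 g ≤ 2.5 kg (ocean vessel limit, Group DG6) — within limit.
The segregation rule (Group DG3 with Group DG2) does not apply to Group DG3 with Group DG6.
Every hazard group is within its ocean vessel limit and no segregation rule is violated.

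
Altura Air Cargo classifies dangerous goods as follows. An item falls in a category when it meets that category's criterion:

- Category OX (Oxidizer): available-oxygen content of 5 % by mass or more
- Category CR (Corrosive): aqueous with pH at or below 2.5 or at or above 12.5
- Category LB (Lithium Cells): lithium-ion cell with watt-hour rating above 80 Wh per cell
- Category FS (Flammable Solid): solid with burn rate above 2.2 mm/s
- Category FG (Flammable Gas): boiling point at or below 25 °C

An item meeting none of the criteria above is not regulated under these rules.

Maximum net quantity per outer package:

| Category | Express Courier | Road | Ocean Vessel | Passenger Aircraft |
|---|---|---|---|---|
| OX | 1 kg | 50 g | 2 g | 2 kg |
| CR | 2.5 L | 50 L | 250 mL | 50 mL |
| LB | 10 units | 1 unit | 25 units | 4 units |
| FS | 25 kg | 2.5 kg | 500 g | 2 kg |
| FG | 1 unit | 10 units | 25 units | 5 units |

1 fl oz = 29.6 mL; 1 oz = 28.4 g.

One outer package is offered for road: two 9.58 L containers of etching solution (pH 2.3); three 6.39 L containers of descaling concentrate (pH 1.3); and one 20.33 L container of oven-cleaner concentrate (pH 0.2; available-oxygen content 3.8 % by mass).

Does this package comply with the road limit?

pH 2.3 meets the Category CR criterion (Corrosive), so the etching solution is Category CR.
Descaling concentrate: pH 1.3 ≤ 2.5 → Category CR (Corrosive).
pH 0.2 meets the Category CR criterion (Corrosive), so the oven-cleaner concentrate is Category CR.
Category CR net quantity: (two 9.58 L containers = 19.16 L) + (three 6.39 L containers = 19.17 L) + 20.33 L = 58.66 L.
That exceeds the Category CR road limit of 50 L.

No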